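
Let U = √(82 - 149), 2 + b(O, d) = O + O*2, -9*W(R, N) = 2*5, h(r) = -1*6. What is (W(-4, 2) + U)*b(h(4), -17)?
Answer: 200/9 - 20*I*√67 ≈ 22.222 - 163.71*I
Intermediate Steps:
h(r) = -6
W(R, N) = -10/9 (W(R, N) = -2*5/9 = -⅑*10 = -10/9)
b(O, d) = -2 + 3*O (b(O, d) = -2 + (O + O*2) = -2 + (O + 2*O) = -2 + 3*O)
U = I*√67 (U = √(-67) = I*√67 ≈ 8.1853*I)
(W(-4, 2) + U)*b(h(4), -17) = (-10/9 + I*√67)*(-2 + 3*(-6)) = (-10/9 + I*√67)*(-2 - 18) = (-10/9 + I*√67)*(-20) = 200/9 - 20*I*√67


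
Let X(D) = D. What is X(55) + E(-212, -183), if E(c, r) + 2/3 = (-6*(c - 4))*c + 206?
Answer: -823475/3 ≈ -2.7449e+5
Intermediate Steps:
E(c, r) = 616/3 + c*(24 - 6*c) (E(c, r) = -2/3 + ((-6*(c - 4))*c + 206) = -2/3 + ((-6*(-4 + c))*c + 206) = -2/3 + ((24 - 6*c)*c + 206) = -2/3 + (c*(24 - 6*c) + 206) = -2/3 + (206 + c*(24 - 6*c)) = 616/3 + c*(24 - 6*c))
X(55) + E(-212, -183) = 55 + (616/3 - 6*(-212)**2 + 24*(-212)) = 55 + (616/3 - 6*44944 - 5088) = 55 + (616/3 - 269664 - 5088) = 55 - 823640/3 = -823475/3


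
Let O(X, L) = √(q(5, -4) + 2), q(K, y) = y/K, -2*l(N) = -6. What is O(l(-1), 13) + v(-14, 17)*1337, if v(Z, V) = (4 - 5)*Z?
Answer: 18718 + √30/5 ≈ 18719.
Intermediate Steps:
l(N) = 3 (l(N) = -½*(-6) = 3)
v(Z, V) = -Z
O(X, L) = √30/5 (O(X, L) = √(-4/5 + 2) = √(-4*⅕ + 2) = √(-⅘ + 2) = √(6/5) = √30/5)
O(l(-1), 13) + v(-14, 17)*1337 = √30/5 - 1*(-14)*1337 = √30/5 + 14*1337 = √30/5 + 18718 = 18718 + √30/5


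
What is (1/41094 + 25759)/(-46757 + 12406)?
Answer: -1058540347/1411619994 ≈ -0.74988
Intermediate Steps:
(1/41094 + 25759)/(-46757 + 12406) = (1/41094 + 25759)/(-34351) = (1058540347/41094)*(-1/34351) = -1058540347/1411619994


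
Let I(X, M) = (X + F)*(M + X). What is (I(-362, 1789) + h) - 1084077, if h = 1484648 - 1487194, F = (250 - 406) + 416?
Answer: -1232177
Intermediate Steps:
F = 260 (F = -156 + 416 = 260)
I(X, M) = (260 + X)*(M + X) (I(X, M) = (X + 260)*(M + X) = (260 + X)*(M + X))
h = -2546
(I(-362, 1789) + h) - 1084077 = (((-362)**2 + 260*1789 + 260*(-362) + 1789*(-362)) - 2546) - 1084077 = ((131044 + 465140 - 94120 - 647618) - 2546) - 1084077 = (-145554 - 2546) - 1084077 = -148100 - 1084077 = -1232177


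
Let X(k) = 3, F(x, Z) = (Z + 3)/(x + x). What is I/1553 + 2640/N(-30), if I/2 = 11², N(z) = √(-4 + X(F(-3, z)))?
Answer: 242/1553 - 2640*I ≈ 0.15583 - 2640.0*I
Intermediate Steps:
F(x, Z) = (3 + Z)/(2*x) (F(x, Z) = (3 + Z)/((2*x)) = (3 + Z)*(1/(2*x)) = (3 + Z)/(2*x))
N(z) = I (N(z) = √(-4 + 3) = √(-1) = I)
I = 242 (I = 2*11² = 2*121 = 242)
I/1553 + 2640/N(-30) = 242/1553 + 2640/I = 242*(1/1553) + 2640*(-I) = 242/1553 - 2640*I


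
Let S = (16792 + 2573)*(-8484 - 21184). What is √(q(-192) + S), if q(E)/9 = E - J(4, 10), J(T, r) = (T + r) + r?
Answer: 2*I*√143630691 ≈ 23969.0*I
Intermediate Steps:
J(T, r) = T + 2*r
q(E) = -216 + 9*E (q(E) = 9*(E - (4 + 2*10)) = 9*(E - (4 + 20)) = 9*(E - 1*24) = 9*(E - 24) = 9*(-24 + E) = -216 + 9*E)
S = -574520820 (S = 19365*(-29668) = -574520820)
√(q(-192) + S) = √((-216 + 9*(-192)) - 574520820) = √((-216 - 1728) - 574520820) = √(-1944 - 574520820) = √(-574522764) = 2*I*√143630691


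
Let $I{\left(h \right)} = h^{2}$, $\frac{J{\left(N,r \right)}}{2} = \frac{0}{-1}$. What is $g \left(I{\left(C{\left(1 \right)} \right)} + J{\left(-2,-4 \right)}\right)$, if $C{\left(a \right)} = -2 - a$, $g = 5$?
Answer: $45$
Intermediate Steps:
$J{\left(N,r \right)} = 0$ ($J{\left(N,r \right)} = 2 \frac{0}{-1} = 2 \cdot 0 \left(-1\right) = 2 \cdot 0 = 0$)
$g \left(I{\left(C{\left(1 \right)} \right)} + J{\left(-2,-4 \right)}\right) = 5 \left(\left(-2 - 1\right)^{2} + 0\right) = 5 \left(\left(-3\right)^{2} + 0\right) = 5 \left(9 + 0\right) = 5 \cdot 9 = 45$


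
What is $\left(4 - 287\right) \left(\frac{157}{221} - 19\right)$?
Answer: $\frac{1143886}{221} \approx 5176.0$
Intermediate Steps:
$\left(4 - 287\right) \left(\frac{157}{221} - 19\right) = - 283 \left(157 \cdot \frac{1}{221} - 19\right) = - 283 \left(\frac{157}{221} - 19\right) = \left(-283\right) \left(- \frac{4042}{221}\right) = \frac{1143886}{221}$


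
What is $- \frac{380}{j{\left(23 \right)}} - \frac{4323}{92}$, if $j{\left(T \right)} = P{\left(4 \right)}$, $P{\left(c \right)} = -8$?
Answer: $\frac{47}{92} \approx 0.51087$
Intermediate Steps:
$j{\left(T \right)} = -8$
$- \frac{380}{j{\left(23 \right)}} - \frac{4323}{92} = - \frac{380}{-8} - \frac{4323}{92} = \left(-380\right) \left(- \frac{1}{8}\right) - \frac{4323}{92} = \frac{95}{2} - \frac{4323}{92} = \frac{47}{92}$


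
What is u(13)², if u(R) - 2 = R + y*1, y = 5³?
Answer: 19600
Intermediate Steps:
y = 125
u(R) = 127 + R (u(R) = 2 + (R + 125*1) = 2 + (R + 125) = 2 + (125 + R) = 127 + R)
u(13)² = (127 + 13)² = 140² = 19600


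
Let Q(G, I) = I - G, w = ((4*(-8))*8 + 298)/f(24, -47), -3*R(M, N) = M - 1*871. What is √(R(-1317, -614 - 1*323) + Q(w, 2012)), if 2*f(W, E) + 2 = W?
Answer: √2981154/33 ≈ 52.321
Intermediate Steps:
f(W, E) = -1 + W/2
R(M, N) = 871/3 - M/3 (R(M, N) = -(M - 1*871)/3 = -(M - 871)/3 = -(-871 + M)/3 = 871/3 - M/3)
w = 42/11 (w = ((4*(-8))*8 + 298)/(-1 + (½)*24) = (-32*8 + 298)/(-1 + 12) = (-256 + 298)/11 = 42*(1/11) = 42/11 ≈ 3.8182)
√(R(-1317, -614 - 1*323) + Q(w, 2012)) = √((871/3 - ⅓*(-1317)) + (2012 - 1*42/11)) = √((871/3 + 439) + (2012 - 42/11)) = √(2188/3 + 22090/11) = √(90338/33) = √2981154/33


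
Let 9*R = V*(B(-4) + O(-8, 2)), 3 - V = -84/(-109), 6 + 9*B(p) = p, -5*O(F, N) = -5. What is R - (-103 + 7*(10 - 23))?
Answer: 21143/109 ≈ 193.97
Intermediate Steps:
O(F, N) = 1 (O(F, N) = -⅕*(-5) = 1)
B(p) = -⅔ + p/9
V = 243/109 (V = 3 - (-84)/(-109) = 3 - (-84)*(-1)/109 = 3 - 1*84/109 = 3 - 84/109 = 243/109 ≈ 2.2294)
R = -3/109 (R = (243*((-⅔ + (⅑)*(-4)) + 1)/109)/9 = (243*((-⅔ - 4/9) + 1)/109)/9 = (243*(-10/9 + 1)/109)/9 = ((243/109)*(-⅑))/9 = (⅑)*(-27/109) = -3/109 ≈ -0.027523)
R - (-103 + 7*(10 - 23)) = -3/109 - (-103 + 7*(10 - 23)) = -3/109 - (-103 + 7*(-13)) = -3/109 - (-103 - 91) = -3/109 - 1*(-194) = -3/109 + 194 = 21143/109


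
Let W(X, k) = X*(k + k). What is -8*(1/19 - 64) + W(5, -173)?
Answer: -23150/19 ≈ -1218.4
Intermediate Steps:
W(X, k) = 2*X*k (W(X, k) = X*(2*k) = 2*X*k)
-8*(1/19 - 64) + W(5, -173) = -8*(1/19 - 64) + 2*5*(-173) = -8*(1/19 - 64) - 1730 = -8*(-1215/19) - 1730 = 9720/19 - 1730 = -23150/19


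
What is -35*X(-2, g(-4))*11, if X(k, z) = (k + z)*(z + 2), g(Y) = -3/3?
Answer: 1155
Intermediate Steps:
g(Y) = -1 (g(Y) = -3*1/3 = -1)
X(k, z) = (2 + z)*(k + z) (X(k, z) = (k + z)*(2 + z) = (2 + z)*(k + z))
-35*X(-2, g(-4))*11 = -35*((-1)**2 + 2*(-2) + 2*(-1) - 2*(-1))*11 = -35*(1 - 4 - 2 + 2)*11 = -35*(-3)*11 = 105*11 = 1155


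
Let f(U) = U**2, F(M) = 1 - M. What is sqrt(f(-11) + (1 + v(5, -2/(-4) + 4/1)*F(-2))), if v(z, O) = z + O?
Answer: sqrt(602)/2 ≈ 12.268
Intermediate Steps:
v(z, O) = O + z
sqrt(f(-11) + (1 + v(5, -2/(-4) + 4/1)*F(-2))) = sqrt((-11)**2 + (1 + ((-2/(-4) + 4/1) + 5)*(1 - 1*(-2)))) = sqrt(121 + (1 + ((-2*(-1/4) + 4*1) + 5)*(1 + 2))) = sqrt(121 + (1 + ((1/2 + 4) + 5)*3)) = sqrt(121 + (1 + (9/2 + 5)*3)) = sqrt(121 + (1 + (19/2)*3)) = sqrt(121 + (1 + 57/2)) = sqrt(121 + 59/2) = sqrt(301/2) = sqrt(602)/2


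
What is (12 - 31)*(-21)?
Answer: 399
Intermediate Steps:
(12 - 31)*(-21) = -19*(-21) = 399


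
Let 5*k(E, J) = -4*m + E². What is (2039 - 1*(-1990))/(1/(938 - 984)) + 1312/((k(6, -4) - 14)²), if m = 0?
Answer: -53553326/289 ≈ -1.8531e+5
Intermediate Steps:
k(E, J) = E²/5 (k(E, J) = (-4*0 + E²)/5 = (0 + E²)/5 = E²/5)
(2039 - 1*(-1990))/(1/(938 - 984)) + 1312/((k(6, -4) - 14)²) = (2039 - 1*(-1990))/(1/(938 - 984)) + 1312/(((⅕)*6² - 14)²) = (2039 + 1990)/(1/(-46)) + 1312/(((⅕)*36 - 14)²) = 4029/(-1/46) + 1312/((36/5 - 14)²) = 4029*(-46) + 1312/((-34/5)²) = -185334 + 1312/(1156/25) = -185334 + 1312*(25/1156) = -185334 + 8200/289 = -53553326/289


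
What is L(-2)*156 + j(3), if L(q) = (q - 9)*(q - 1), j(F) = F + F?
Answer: 5154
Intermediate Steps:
j(F) = 2*F
L(q) = (-1 + q)*(-9 + q) (L(q) = (-9 + q)*(-1 + q) = (-1 + q)*(-9 + q))
L(-2)*156 + j(3) = (9 + (-2)² - 10*(-2))*156 + 2*3 = (9 + 4 + 20)*156 + 6 = 33*156 + 6 = 5148 + 6 = 5154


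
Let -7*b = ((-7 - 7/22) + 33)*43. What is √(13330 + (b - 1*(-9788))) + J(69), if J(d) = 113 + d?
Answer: 182 + √544525058/154 ≈ 333.53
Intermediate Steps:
b = -24295/154 (b = -((-7 - 7/22) + 33)*43/7 = -(-161/22 + 33)*43/7 = -565*43/154 = -⅐*24295/22 = -24295/154 ≈ -157.76)
√(13330 + (b - 1*(-9788))) + J(69) = √(13330 + (-24295/154 - 1*(-9788))) + (113 + 69) = √(13330 + (-24295/154 + 9788)) + 182 = √(13330 + 1483057/154) + 182 = √(3535877/154) + 182 = √544525058/154 + 182 = 182 + √544525058/154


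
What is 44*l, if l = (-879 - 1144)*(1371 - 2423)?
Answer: 93640624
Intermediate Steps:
l = 2128196 (l = -2023*(-1052) = 2128196)
44*l = 44*2128196 = 93640624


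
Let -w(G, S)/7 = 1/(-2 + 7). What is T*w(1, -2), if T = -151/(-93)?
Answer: -1057/465 ≈ -2.2731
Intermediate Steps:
w(G, S) = -7/5 (w(G, S) = -7/(-2 + 7) = -7/5)
T = 151/93 (T = -151*(-1/93) = 151/93 ≈ 1.6237)
T*w(1, -2) = (151/93)*(-7/5) = -1057/465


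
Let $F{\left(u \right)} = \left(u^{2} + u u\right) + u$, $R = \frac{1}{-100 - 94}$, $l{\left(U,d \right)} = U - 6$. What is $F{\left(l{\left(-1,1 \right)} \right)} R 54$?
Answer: $- \frac{2457}{97} \approx -25.33$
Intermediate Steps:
$l{\left(U,d \right)} = -6 + U$ ($l{\left(U,d \right)} = U - 6 = -6 + U$)
$R = - \frac{1}{194}$ ($R = \frac{1}{-194} = - \frac{1}{194} \approx -0.0051546$)
$F{\left(u \right)} = u + 2 u^{2}$ ($F{\left(u \right)} = \left(u^{2} + u^{2}\right) + u = 2 u^{2} + u = u + 2 u^{2}$)
$F{\left(l{\left(-1,1 \right)} \right)} R 54 = \left(-6 - 1\right) \left(1 + 2 \left(-6 - 1\right)\right) \left(- \frac{1}{194}\right) 54 = - 7 \left(1 + 2 \left(-7\right)\right) \left(- \frac{1}{194}\right) 54 = - 7 \left(1 - 14\right) \left(- \frac{1}{194}\right) 54 = \left(-7\right) \left(-13\right) \left(- \frac{1}{194}\right) 54 = 91 \left(- \frac{1}{194}\right) 54 = \left(- \frac{91}{194}\right) 54 = - \frac{2457}{97}$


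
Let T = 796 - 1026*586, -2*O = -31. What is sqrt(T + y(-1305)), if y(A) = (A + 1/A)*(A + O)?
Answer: sqrt(204809284915)/435 ≈ 1040.4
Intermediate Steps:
O = 31/2 (O = -1/2*(-31) = 31/2 ≈ 15.500)
T = -600440 (T = 796 - 601236 = -600440)
y(A) = (31/2 + A)*(A + 1/A) (y(A) = (A + 1/A)*(A + 31/2) = (A + 1/A)*(31/2 + A) = (31/2 + A)*(A + 1/A))
sqrt(T + y(-1305)) = sqrt(-600440 + (1 + (-1305)**2 + (31/2)*(-1305) + (31/2)/(-1305))) = sqrt(-600440 + (1 + 1703025 - 40455/2 + (31/2)*(-1/1305))) = sqrt(-600440 + (1 + 1703025 - 40455/2 - 31/2610)) = sqrt(-600440 + 2196052027/1305) = sqrt(1412477827/1305) = sqrt(204809284915)/435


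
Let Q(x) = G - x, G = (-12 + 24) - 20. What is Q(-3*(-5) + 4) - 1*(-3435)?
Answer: 3408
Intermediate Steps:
G = -8 (G = 12 - 20 = -8)
Q(x) = -8 - x
Q(-3*(-5) + 4) - 1*(-3435) = (-8 - (-3*(-5) + 4)) - 1*(-3435) = (-8 - (15 + 4)) + 3435 = (-8 - 1*19) + 3435 = (-8 - 19) + 3435 = -27 + 3435 = 3408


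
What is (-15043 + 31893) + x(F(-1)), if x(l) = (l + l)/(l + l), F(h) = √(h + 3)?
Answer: 16851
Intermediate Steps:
F(h) = √(3 + h)
x(l) = 1 (x(l) = (2*l)/((2*l)) = (2*l)*(1/(2*l)) = 1)
(-15043 + 31893) + x(F(-1)) = (-15043 + 31893) + 1 = 16850 + 1 = 16851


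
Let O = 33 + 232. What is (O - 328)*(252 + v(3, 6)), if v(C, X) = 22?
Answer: -17262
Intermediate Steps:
O = 265
(O - 328)*(252 + v(3, 6)) = (265 - 328)*(252 + 22) = -63*274 = -17262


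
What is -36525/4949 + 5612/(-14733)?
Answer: -565896613/72913617 ≈ -7.7612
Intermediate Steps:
-36525/4949 + 5612/(-14733) = -36525*1/4949 + 5612*(-1/14733) = -36525/4949 - 5612/14733 = -565896613/72913617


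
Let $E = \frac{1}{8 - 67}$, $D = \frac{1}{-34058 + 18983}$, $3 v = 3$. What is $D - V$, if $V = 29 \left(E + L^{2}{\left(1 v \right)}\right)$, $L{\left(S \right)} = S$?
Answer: $- \frac{25356209}{889425} \approx -28.509$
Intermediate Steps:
$v = 1$ ($v = \frac{1}{3} \cdot 3 = 1$)
$D = - \frac{1}{15075}$ ($D = \frac{1}{-15075} = - \frac{1}{15075} \approx -6.6335 \cdot 10^{-5}$)
$E = - \frac{1}{59}$ ($E = \frac{1}{-59} = - \frac{1}{59} \approx -0.016949$)
$V = \frac{1682}{59}$ ($V = 29 \left(- \frac{1}{59} + \left(1 \cdot 1\right)^{2}\right) = 29 \left(- \frac{1}{59} + 1^{2}\right) = 29 \left(- \frac{1}{59} + 1\right) = 29 \cdot \frac{58}{59} = \frac{1682}{59} \approx 28.508$)
$D - V = - \frac{1}{15075} - \frac{1682}{59} = - \frac{25356209}{889425}$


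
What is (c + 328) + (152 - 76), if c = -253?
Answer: 151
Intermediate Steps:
(c + 328) + (152 - 76) = (-253 + 328) + (152 - 76) = 75 + 76 = 151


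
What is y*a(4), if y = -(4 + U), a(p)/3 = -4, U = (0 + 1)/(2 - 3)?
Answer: 36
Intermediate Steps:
U = -1 (U = 1/(-1) = 1*(-1) = -1)
a(p) = -12 (a(p) = 3*(-4) = -12)
y = -3 (y = -(4 - 1) = -1*3 = -3)
y*a(4) = -3*(-12) = 36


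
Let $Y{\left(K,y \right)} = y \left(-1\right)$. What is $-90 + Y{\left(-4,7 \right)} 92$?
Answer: $-734$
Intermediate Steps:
$Y{\left(K,y \right)} = - y$
$-90 + Y{\left(-4,7 \right)} 92 = -90 + \left(-1\right) 7 \cdot 92 = -90 - 644 = -734$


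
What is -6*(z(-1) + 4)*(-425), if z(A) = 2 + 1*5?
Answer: 28050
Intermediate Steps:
z(A) = 7 (z(A) = 2 + 5 = 7)
-6*(z(-1) + 4)*(-425) = -6*(7 + 4)*(-425) = -6*11*(-425) = -66*(-425) = 28050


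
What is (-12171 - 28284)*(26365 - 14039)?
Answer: -498648330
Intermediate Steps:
(-12171 - 28284)*(26365 - 14039) = -40455*12326 = -498648330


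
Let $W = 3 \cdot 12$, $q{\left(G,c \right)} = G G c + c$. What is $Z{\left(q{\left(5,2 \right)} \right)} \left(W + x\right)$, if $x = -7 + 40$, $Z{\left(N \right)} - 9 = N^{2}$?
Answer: $187197$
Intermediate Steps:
$q{\left(G,c \right)} = c + c G^{2}$ ($q{\left(G,c \right)} = G^{2} c + c = c G^{2} + c = c + c G^{2}$)
$Z{\left(N \right)} = 9 + N^{2}$
$W = 36$
$x = 33$
$Z{\left(q{\left(5,2 \right)} \right)} \left(W + x\right) = \left(9 + \left(2 \left(1 + 5^{2}\right)\right)^{2}\right) \left(36 + 33\right) = \left(9 + \left(2 \left(1 + 25\right)\right)^{2}\right) 69 = \left(9 + \left(2 \cdot 26\right)^{2}\right) 69 = \left(9 + 52^{2}\right) 69 = \left(9 + 2704\right) 69 = 2713 \cdot 69 = 187197$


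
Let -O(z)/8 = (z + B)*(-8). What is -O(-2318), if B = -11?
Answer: 149056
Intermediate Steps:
O(z) = -704 + 64*z (O(z) = -8*(z - 11)*(-8) = -8*(-11 + z)*(-8) = -8*(88 - 8*z) = -704 + 64*z)
-O(-2318) = -(-704 + 64*(-2318)) = -(-704 - 148352) = -1*(-149056) = 149056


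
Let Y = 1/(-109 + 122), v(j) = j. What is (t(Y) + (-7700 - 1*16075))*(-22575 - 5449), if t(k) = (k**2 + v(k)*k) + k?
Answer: 112599311040/169 ≈ 6.6627e+8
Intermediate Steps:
Y = 1/13 ≈ 0.076923
t(k) = k + 2*k**2 (t(k) = (k**2 + k*k) + k = (k**2 + k**2) + k = 2*k**2 + k = k + 2*k**2)
(t(Y) + (-7700 - 1*16075))*(-22575 - 5449) = ((1 + 2*(1/13))/13 + (-7700 - 1*16075))*(-22575 - 5449) = ((1 + 2/13)/13 + (-7700 - 16075))*(-28024) = ((1/13)*(15/13) - 23775)*(-28024) = (15/169 - 23775)*(-28024) = -4017960/169*(-28024) = 112599311040/169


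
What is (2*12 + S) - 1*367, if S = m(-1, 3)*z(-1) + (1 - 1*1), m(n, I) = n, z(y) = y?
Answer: -342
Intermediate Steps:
S = 1 (S = -1*(-1) + (1 - 1*1) = 1 + (1 - 1) = 1 + 0 = 1)
(2*12 + S) - 1*367 = (2*12 + 1) - 1*367 = (24 + 1) - 367 = 25 - 367 = -342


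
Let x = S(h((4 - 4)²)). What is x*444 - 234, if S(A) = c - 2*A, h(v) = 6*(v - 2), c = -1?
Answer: 9978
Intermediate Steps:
h(v) = -12 + 6*v (h(v) = 6*(-2 + v) = -12 + 6*v)
S(A) = -1 - 2*A
x = 23 (x = -1 - 2*(-12 + 6*(4 - 4)²) = -1 - 2*(-12 + 6*0²) = -1 - 2*(-12 + 6*0) = -1 - 2*(-12 + 0) = -1 - 2*(-12) = -1 + 24 = 23)
x*444 - 234 = 23*444 - 234 = 10212 - 234 = 9978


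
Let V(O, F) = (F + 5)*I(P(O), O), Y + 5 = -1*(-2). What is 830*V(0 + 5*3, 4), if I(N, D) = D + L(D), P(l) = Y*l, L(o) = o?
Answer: 224100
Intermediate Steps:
Y = -3 (Y = -5 - 1*(-2) = -5 + 2 = -3)
P(l) = -3*l
I(N, D) = 2*D (I(N, D) = D + D = 2*D)
V(O, F) = 2*O*(5 + F) (V(O, F) = (F + 5)*(2*O) = (5 + F)*(2*O) = 2*O*(5 + F))
830*V(0 + 5*3, 4) = 830*(2*(0 + 5*3)*(5 + 4)) = 830*(2*(0 + 15)*9) = 830*(2*15*9) = 830*270 = 224100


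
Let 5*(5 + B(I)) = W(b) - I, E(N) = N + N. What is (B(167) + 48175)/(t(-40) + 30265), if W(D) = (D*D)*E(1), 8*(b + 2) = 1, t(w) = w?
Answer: 7702081/4836000 ≈ 1.5927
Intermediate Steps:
E(N) = 2*N
b = -15/8 (b = -2 + (1/8)*1 = -2 + 1/8 = -15/8 ≈ -1.8750)
W(D) = 2*D**2 (W(D) = (D*D)*(2*1) = D**2*2 = 2*D**2)
B(I) = -115/32 - I/5 (B(I) = -5 + (2*(-15/8)**2 - I)/5 = -5 + (2*(225/64) - I)/5 = -5 + (225/32 - I)/5 = -5 + (45/32 - I/5) = -115/32 - I/5)
(B(167) + 48175)/(t(-40) + 30265) = ((-115/32 - 1/5*167) + 48175)/(-40 + 30265) = ((-115/32 - 167/5) + 48175)/30225 = (-5919/160 + 48175)*(1/30225) = (7702081/160)*(1/30225) = 7702081/4836000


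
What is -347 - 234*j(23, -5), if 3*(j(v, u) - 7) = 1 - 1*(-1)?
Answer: -2141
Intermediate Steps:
j(v, u) = 23/3 (j(v, u) = 7 + (1 - 1*(-1))/3 = 7 + (1 + 1)/3 = 7 + (⅓)*2 = 7 + ⅔ = 23/3)
-347 - 234*j(23, -5) = -347 - 234*23/3 = -347 - 1794 = -2141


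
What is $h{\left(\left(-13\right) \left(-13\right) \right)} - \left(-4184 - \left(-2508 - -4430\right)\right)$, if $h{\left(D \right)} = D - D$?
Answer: $6106$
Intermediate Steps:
$h{\left(D \right)} = 0$
$h{\left(\left(-13\right) \left(-13\right) \right)} - \left(-4184 - \left(-2508 - -4430\right)\right) = 0 - \left(-4184 - \left(-2508 - -4430\right)\right) = 0 - \left(-4184 - \left(-2508 + 4430\right)\right) = 0 - \left(-4184 - 1922\right) = 0 - -6106 = 0 + 6106 = 6106$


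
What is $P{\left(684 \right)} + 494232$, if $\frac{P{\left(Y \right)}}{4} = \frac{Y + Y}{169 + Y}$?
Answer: $\frac{421585368}{853} \approx 4.9424 \cdot 10^{5}$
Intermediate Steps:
$P{\left(Y \right)} = \frac{8 Y}{169 + Y}$ ($P{\left(Y \right)} = 4 \frac{Y + Y}{169 + Y} = 4 \frac{2 Y}{169 + Y} = \frac{8 Y}{169 + Y}$)
$P{\left(684 \right)} + 494232 = 8 \cdot 684 \frac{1}{169 + 684} + 494232 = 8 \cdot 684 \cdot \frac{1}{853} + 494232 = \frac{5472}{853} + 494232 = \frac{421585368}{853}$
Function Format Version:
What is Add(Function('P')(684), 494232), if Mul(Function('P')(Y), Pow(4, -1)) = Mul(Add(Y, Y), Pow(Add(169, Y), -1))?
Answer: Rational(421585368, 853) ≈ 4.9424e+5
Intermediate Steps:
Function('P')(Y) = Mul(8, Y, Pow(Add(169, Y), -1)) (Function('P')(Y) = Mul(4, Mul(Add(Y, Y), Pow(Add(169, Y), -1))) = Mul(4, Mul(Mul(2, Y), Pow(Add(169, Y), -1))) = Mul(4, Mul(2, Y, Pow(Add(169, Y), -1))) = Mul(8, Y, Pow(Add(169, Y), -1)))
Add(Function('P')(684), 494232) = Add(Mul(8, 684, Pow(Add(169, 684), -1)), 494232) = Add(Mul(8, 684, Pow(853, -1)), 494232) = Add(Mul(8, 684, Rational(1, 853)), 494232) = Add(Rational(5472, 853), 494232) = Rational(421585368, 853)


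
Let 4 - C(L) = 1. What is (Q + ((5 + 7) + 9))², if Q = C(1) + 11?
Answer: 1225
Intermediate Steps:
C(L) = 3 (C(L) = 4 - 1*1 = 4 - 1 = 3)
Q = 14 (Q = 3 + 11 = 14)
(Q + ((5 + 7) + 9))² = (14 + ((5 + 7) + 9))² = (14 + (12 + 9))² = (14 + 21)² = 35² = 1225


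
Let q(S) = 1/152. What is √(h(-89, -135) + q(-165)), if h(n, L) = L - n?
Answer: I*√265658/76 ≈ 6.7818*I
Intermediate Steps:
q(S) = 1/152
√(h(-89, -135) + q(-165)) = √((-135 - 1*(-89)) + 1/152) = √((-135 + 89) + 1/152) = √(-46 + 1/152) = √(-6991/152) = I*√265658/76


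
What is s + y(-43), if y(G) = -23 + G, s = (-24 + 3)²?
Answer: 375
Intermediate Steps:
s = 441 (s = (-21)² = 441)
s + y(-43) = 441 + (-23 - 43) = 441 - 66 = 375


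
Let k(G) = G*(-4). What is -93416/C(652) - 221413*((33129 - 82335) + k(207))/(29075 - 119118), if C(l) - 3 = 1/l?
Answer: -27164264319170/176214151 ≈ -1.5415e+5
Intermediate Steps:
k(G) = -4*G
C(l) = 3 + 1/l
-93416/C(652) - 221413*((33129 - 82335) + k(207))/(29075 - 119118) = -93416/(3 + 1/652) - 221413*((33129 - 82335) - 4*207)/(29075 - 119118) = -93416/(3 + 1/652) - 221413/((-90043/(-49206 - 828))) = -93416/1957/652 - 221413/((-90043/(-50034))) = -93416*652/1957 - 221413/((-90043*(-1/50034))) = -60907232/1957 - 221413/90043/50034 = -60907232/1957 - 221413*50034/90043 = -60907232/1957 - 11078178042/90043 = -27164264319170/176214151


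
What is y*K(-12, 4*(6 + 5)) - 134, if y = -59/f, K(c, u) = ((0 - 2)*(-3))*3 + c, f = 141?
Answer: -6416/47 ≈ -136.51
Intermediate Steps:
K(c, u) = 18 + c (K(c, u) = -2*(-3)*3 + c = 6*3 + c = 18 + c)
y = -59/141 ≈ -0.41844
y*K(-12, 4*(6 + 5)) - 134 = -59*(18 - 12)/141 - 134 = -59/141*6 - 134 = -118/47 - 134 = -6416/47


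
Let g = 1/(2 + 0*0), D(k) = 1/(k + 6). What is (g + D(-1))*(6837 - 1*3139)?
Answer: 12943/5 ≈ 2588.6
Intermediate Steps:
D(k) = 1/(6 + k)
g = ½ (g = 1/(2 + 0) = 1/2 = ½ ≈ 0.50000)
(g + D(-1))*(6837 - 1*3139) = (½ + 1/(6 - 1))*(6837 - 1*3139) = (½ + 1/5)*(6837 - 3139) = (½ + ⅕)*3698 = (7/10)*3698 = 12943/5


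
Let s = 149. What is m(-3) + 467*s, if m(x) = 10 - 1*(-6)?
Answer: 69599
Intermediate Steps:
m(x) = 16 (m(x) = 10 + 6 = 16)
m(-3) + 467*s = 16 + 467*149 = 16 + 69583 = 69599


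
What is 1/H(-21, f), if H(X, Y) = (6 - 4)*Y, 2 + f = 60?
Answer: 1/116 ≈ 0.0086207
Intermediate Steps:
f = 58 (f = -2 + 60 = 58)
H(X, Y) = 2*Y
1/H(-21, f) = 1/(2*58) = 1/116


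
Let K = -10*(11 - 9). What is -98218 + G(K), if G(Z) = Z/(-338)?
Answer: -16598832/169 ≈ -98218.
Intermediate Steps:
K = -20 (K = -10*2 = -20)
G(Z) = -Z/338 (G(Z) = Z*(-1/338) = -Z/338)
-98218 + G(K) = -98218 - 1/338*(-20) = -98218 + 10/169 = -16598832/169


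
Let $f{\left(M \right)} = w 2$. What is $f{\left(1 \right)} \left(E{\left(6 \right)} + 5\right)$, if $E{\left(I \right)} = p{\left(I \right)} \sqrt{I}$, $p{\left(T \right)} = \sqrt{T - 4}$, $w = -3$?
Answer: $-30 - 12 \sqrt{3} \approx -50.785$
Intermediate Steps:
$f{\left(M \right)} = -6$ ($f{\left(M \right)} = \left(-3\right) 2 = -6$)
$p{\left(T \right)} = \sqrt{-4 + T}$
$E{\left(I \right)} = \sqrt{I} \sqrt{-4 + I}$ ($E{\left(I \right)} = \sqrt{-4 + I} \sqrt{I} = \sqrt{I} \sqrt{-4 + I}$)
$f{\left(1 \right)} \left(E{\left(6 \right)} + 5\right) = - 6 \left(\sqrt{6} \sqrt{-4 + 6} + 5\right) = - 6 \left(\sqrt{6} \sqrt{2} + 5\right) = - 6 \left(2 \sqrt{3} + 5\right) = - 6 \left(5 + 2 \sqrt{3}\right) = -30 - 12 \sqrt{3}$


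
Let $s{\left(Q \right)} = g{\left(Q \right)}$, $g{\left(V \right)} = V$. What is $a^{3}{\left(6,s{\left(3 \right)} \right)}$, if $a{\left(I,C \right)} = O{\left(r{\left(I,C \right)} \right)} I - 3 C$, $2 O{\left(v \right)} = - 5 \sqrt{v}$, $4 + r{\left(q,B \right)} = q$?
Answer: $-12879 - 10395 \sqrt{2} \approx -27580.0$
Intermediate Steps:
$r{\left(q,B \right)} = -4 + q$
$s{\left(Q \right)} = Q$
$O{\left(v \right)} = - \frac{5 \sqrt{v}}{2}$ ($O{\left(v \right)} = \frac{\left(-5\right) \sqrt{v}}{2} = - \frac{5 \sqrt{v}}{2}$)
$a{\left(I,C \right)} = - 3 C - \frac{5 I \sqrt{-4 + I}}{2}$ ($a{\left(I,C \right)} = - \frac{5 \sqrt{-4 + I}}{2} I - 3 C = - \frac{5 I \sqrt{-4 + I}}{2} - 3 C = - 3 C - \frac{5 I \sqrt{-4 + I}}{2}$)
$a^{3}{\left(6,s{\left(3 \right)} \right)} = \left(\left(-3\right) 3 - 15 \sqrt{-4 + 6}\right)^{3} = \left(-9 - 15 \sqrt{2}\right)^{3}$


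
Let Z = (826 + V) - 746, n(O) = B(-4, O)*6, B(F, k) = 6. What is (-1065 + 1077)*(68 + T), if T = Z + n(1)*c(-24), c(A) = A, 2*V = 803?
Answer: -3774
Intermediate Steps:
V = 803/2 (V = (½)*803 = 803/2 ≈ 401.50)
n(O) = 36 (n(O) = 6*6 = 36)
Z = 963/2 (Z = (826 + 803/2) - 746 = 2455/2 - 746 = 963/2 ≈ 481.50)
T = -765/2 (T = 963/2 + 36*(-24) = 963/2 - 864 = -765/2 ≈ -382.50)
(-1065 + 1077)*(68 + T) = (-1065 + 1077)*(68 - 765/2) = 12*(-629/2) = -3774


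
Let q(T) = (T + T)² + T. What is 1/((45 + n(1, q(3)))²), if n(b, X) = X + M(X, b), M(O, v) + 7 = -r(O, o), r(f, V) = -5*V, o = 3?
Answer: 1/8464 ≈ 0.00011815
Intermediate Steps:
M(O, v) = 8 (M(O, v) = -7 - (-5)*3 = -7 - 1*(-15) = -7 + 15 = 8)
q(T) = T + 4*T² (q(T) = (2*T)² + T = 4*T² + T = T + 4*T²)
n(b, X) = 8 + X (n(b, X) = X + 8 = 8 + X)
1/((45 + n(1, q(3)))²) = 1/((45 + (8 + 3*(1 + 4*3)))²) = 1/((45 + (8 + 3*(1 + 12)))²) = 1/((45 + (8 + 3*13))²) = 1/((45 + (8 + 39))²) = 1/((45 + 47)²) = 1/(92²) = 1/8464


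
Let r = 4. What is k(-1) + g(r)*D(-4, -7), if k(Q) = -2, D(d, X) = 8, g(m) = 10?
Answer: 78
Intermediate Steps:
k(-1) + g(r)*D(-4, -7) = -2 + 10*8 = -2 + 80 = 78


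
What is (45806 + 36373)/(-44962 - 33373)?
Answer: -82179/78335 ≈ -1.0491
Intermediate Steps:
(45806 + 36373)/(-44962 - 33373) = 82179/(-78335) = 82179*(-1/78335) = -82179/78335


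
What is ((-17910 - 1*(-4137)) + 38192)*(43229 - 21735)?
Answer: 524861986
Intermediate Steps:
((-17910 - 1*(-4137)) + 38192)*(43229 - 21735) = ((-17910 + 4137) + 38192)*21494 = (-13773 + 38192)*21494 = 24419*21494 = 524861986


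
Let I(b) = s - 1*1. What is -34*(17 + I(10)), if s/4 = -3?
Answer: -136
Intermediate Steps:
s = -12 (s = 4*(-3) = -12)
I(b) = -13 (I(b) = -12 - 1*1 = -12 - 1 = -13)
-34*(17 + I(10)) = -34*(17 - 13) = -34*4 = -136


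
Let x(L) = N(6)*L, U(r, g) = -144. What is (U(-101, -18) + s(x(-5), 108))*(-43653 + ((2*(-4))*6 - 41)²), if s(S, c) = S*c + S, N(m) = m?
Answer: 121989048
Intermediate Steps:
x(L) = 6*L
s(S, c) = S + S*c
(U(-101, -18) + s(x(-5), 108))*(-43653 + ((2*(-4))*6 - 41)²) = (-144 + (6*(-5))*(1 + 108))*(-43653 + ((2*(-4))*6 - 41)²) = (-144 - 30*109)*(-43653 + (-8*6 - 41)²) = (-144 - 3270)*(-43653 + (-48 - 41)²) = -3414*(-43653 + (-89)²) = -3414*(-43653 + 7921) = -3414*(-35732) = 121989048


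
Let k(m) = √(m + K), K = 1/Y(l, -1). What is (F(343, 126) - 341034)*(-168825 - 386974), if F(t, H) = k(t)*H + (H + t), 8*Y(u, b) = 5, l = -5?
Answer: 189285686435 - 70030674*√8615/5 ≈ 1.8799e+11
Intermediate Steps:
Y(u, b) = 5/8 (Y(u, b) = (⅛)*5 = 5/8)
K = 8/5 (K = 1/(5/8) = 8/5 ≈ 1.6000)
k(m) = √(8/5 + m) (k(m) = √(m + 8/5) = √(8/5 + m))
F(t, H) = H + t + H*√(40 + 25*t)/5 (F(t, H) = (√(40 + 25*t)/5)*H + (H + t) = H*√(40 + 25*t)/5 + (H + t) = H + t + H*√(40 + 25*t)/5)
(F(343, 126) - 341034)*(-168825 - 386974) = ((126 + 343 + (⅕)*126*√(40 + 25*343)) - 341034)*(-168825 - 386974) = ((126 + 343 + (⅕)*126*√(40 + 8575)) - 341034)*(-555799) = ((126 + 343 + (⅕)*126*√8615) - 341034)*(-555799) = ((126 + 343 + 126*√8615/5) - 341034)*(-555799) = ((469 + 126*√8615/5) - 341034)*(-555799) = (-340565 + 126*√8615/5)*(-555799) = 189285686435 - 70030674*√8615/5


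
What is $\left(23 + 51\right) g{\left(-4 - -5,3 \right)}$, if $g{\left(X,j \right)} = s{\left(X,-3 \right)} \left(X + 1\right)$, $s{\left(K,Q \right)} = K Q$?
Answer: $-444$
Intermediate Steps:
$g{\left(X,j \right)} = - 3 X \left(1 + X\right)$ ($g{\left(X,j \right)} = X \left(-3\right) \left(X + 1\right) = - 3 X \left(1 + X\right)$)
$\left(23 + 51\right) g{\left(-4 - -5,3 \right)} = \left(23 + 51\right) \left(- 3 \left(-4 - -5\right) \left(1 - -1\right)\right) = 74 \left(- 3 \left(-4 + 5\right) \left(1 + \left(-4 + 5\right)\right)\right) = 74 \left(\left(-3\right) 1 \left(1 + 1\right)\right) = 74 \left(\left(-3\right) 1 \cdot 2\right) = 74 \left(-6\right) = -444$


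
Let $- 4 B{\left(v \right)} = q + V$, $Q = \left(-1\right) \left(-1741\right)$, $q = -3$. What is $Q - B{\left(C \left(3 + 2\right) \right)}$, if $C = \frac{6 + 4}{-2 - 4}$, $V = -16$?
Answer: $\frac{6945}{4} \approx 1736.3$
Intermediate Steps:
$Q = 1741$
$C = - \frac{5}{3}$ ($C = \frac{10}{-6} = 10 \left(- \frac{1}{6}\right) = - \frac{5}{3} \approx -1.6667$)
$B{\left(v \right)} = \frac{19}{4}$ ($B{\left(v \right)} = - \frac{-3 - 16}{4} = \left(- \frac{1}{4}\right) \left(-19\right) = \frac{19}{4}$)
$Q - B{\left(C \left(3 + 2\right) \right)} = 1741 - \frac{19}{4} = \frac{6945}{4}$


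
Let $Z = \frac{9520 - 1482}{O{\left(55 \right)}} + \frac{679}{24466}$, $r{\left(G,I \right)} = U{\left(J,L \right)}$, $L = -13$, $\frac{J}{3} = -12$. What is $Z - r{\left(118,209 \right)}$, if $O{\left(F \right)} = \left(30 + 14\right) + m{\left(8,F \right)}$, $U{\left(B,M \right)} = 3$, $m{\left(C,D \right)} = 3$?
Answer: $\frac{193239915}{1149902} \approx 168.05$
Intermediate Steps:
$J = -36$ ($J = 3 \left(-12\right) = -36$)
$r{\left(G,I \right)} = 3$
$O{\left(F \right)} = 47$ ($O{\left(F \right)} = \left(30 + 14\right) + 3 = 44 + 3 = 47$)
$Z = \frac{196689621}{1149902}$ ($Z = \frac{9520 - 1482}{47} + \frac{679}{24466} = 8038 \cdot \frac{1}{47} + 679 \cdot \frac{1}{24466} = \frac{8038}{47} + \frac{679}{24466} = \frac{196689621}{1149902} \approx 171.05$)
$Z - r{\left(118,209 \right)} = \frac{196689621}{1149902} - 3 = \frac{193239915}{1149902}$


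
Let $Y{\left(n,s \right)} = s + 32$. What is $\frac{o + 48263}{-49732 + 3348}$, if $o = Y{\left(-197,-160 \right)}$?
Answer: $- \frac{48135}{46384} \approx -1.0378$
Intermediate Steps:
$Y{\left(n,s \right)} = 32 + s$
$o = -128$ ($o = 32 - 160 = -128$)
$\frac{o + 48263}{-49732 + 3348} = \frac{-128 + 48263}{-49732 + 3348} = \frac{48135}{-46384} = 48135 \left(- \frac{1}{46384}\right) = - \frac{48135}{46384}$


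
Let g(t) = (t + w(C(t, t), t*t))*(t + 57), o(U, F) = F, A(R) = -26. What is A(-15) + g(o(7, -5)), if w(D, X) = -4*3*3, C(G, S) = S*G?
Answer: -2158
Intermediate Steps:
C(G, S) = G*S
w(D, X) = -36 (w(D, X) = -12*3 = -36)
g(t) = (-36 + t)*(57 + t) (g(t) = (t - 36)*(t + 57) = (-36 + t)*(57 + t))
A(-15) + g(o(7, -5)) = -26 + (-2052 + (-5)² + 21*(-5)) = -26 + (-2052 + 25 - 105) = -26 - 2132 = -2158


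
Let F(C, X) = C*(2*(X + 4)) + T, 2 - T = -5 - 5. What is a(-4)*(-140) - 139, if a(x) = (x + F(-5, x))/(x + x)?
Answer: 1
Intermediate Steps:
T = 12 (T = 2 - (-5 - 5) = 2 - 1*(-10) = 2 + 10 = 12)
F(C, X) = 12 + C*(8 + 2*X) (F(C, X) = C*(2*(X + 4)) + 12 = C*(2*(4 + X)) + 12 = C*(8 + 2*X) + 12 = 12 + C*(8 + 2*X))
a(x) = (-28 - 9*x)/(2*x) (a(x) = (x + (12 + 8*(-5) + 2*(-5)*x))/(x + x) = (x + (12 - 40 - 10*x))/((2*x)) = (x + (-28 - 10*x))*(1/(2*x)) = (-28 - 9*x)*(1/(2*x)) = (-28 - 9*x)/(2*x))
a(-4)*(-140) - 139 = (-9/2 - 14/(-4))*(-140) - 139 = (-9/2 - 14*(-1/4))*(-140) - 139 = (-9/2 + 7/2)*(-140) - 139 = -1*(-140) - 139 = 140 - 139 = 1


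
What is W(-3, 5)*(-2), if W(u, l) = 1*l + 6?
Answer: -22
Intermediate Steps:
W(u, l) = 6 + l (W(u, l) = l + 6 = 6 + l)
W(-3, 5)*(-2) = (6 + 5)*(-2) = 11*(-2) = -22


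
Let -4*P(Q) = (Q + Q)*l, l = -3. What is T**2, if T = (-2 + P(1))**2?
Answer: 1/16 ≈ 0.062500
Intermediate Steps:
P(Q) = 3*Q/2 (P(Q) = -(Q + Q)*(-3)/4 = -2*Q*(-3)/4 = -(-3)*Q/2 = 3*Q/2)
T = 1/4 (T = (-2 + (3/2)*1)**2 = (-2 + 3/2)**2 = (-1/2)**2 = 1/4 ≈ 0.25000)
T**2 = (1/4)**2 = 1/16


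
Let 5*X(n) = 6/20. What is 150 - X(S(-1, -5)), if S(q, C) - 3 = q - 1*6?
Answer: 7497/50 ≈ 149.94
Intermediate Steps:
S(q, C) = -3 + q (S(q, C) = 3 + (q - 1*6) = 3 + (q - 6) = 3 + (-6 + q) = -3 + q)
X(n) = 3/50 (X(n) = (6/20)/5 = (6*(1/20))/5 = (⅕)*(3/10) = 3/50)
150 - X(S(-1, -5)) = 150 - 1*3/50 = 150 - 3/50 = 7497/50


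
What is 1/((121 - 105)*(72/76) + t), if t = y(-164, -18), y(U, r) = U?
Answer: -19/2828 ≈ -0.0067185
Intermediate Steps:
t = -164
1/((121 - 105)*(72/76) + t) = 1/((121 - 105)*(72/76) - 164) = 1/(16*(72*(1/76)) - 164) = 1/(16*(18/19) - 164) = 1/(288/19 - 164) = 1/(-2828/19) = -19/2828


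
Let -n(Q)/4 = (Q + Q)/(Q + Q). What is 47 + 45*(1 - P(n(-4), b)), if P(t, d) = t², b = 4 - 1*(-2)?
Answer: -628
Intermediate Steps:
b = 6 (b = 4 + 2 = 6)
n(Q) = -4 (n(Q) = -4*(Q + Q)/(Q + Q) = -4*2*Q/(2*Q) = -4*2*Q*1/(2*Q) = -4*1 = -4)
47 + 45*(1 - P(n(-4), b)) = 47 + 45*(1 - 1*(-4)²) = 47 + 45*(1 - 1*16) = 47 + 45*(1 - 16) = 47 + 45*(-15) = 47 - 675 = -628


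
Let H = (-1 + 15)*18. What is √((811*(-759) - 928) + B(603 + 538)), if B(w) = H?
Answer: 785*I ≈ 785.0*I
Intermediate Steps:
H = 252 (H = 14*18 = 252)
B(w) = 252
√((811*(-759) - 928) + B(603 + 538)) = √((811*(-759) - 928) + 252) = √((-615549 - 928) + 252) = √(-616477 + 252) = √(-616225) = 785*I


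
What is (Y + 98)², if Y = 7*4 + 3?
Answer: 16641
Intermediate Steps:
Y = 31 (Y = 28 + 3 = 31)
(Y + 98)² = (31 + 98)² = 129² = 16641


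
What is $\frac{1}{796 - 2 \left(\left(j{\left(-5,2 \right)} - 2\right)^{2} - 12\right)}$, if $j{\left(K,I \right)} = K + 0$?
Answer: $\frac{1}{722} \approx 0.001385$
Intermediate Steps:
$j{\left(K,I \right)} = K$
$\frac{1}{796 - 2 \left(\left(j{\left(-5,2 \right)} - 2\right)^{2} - 12\right)} = \frac{1}{796 - 2 \left(\left(-5 - 2\right)^{2} - 12\right)} = \frac{1}{796 - 2 \left(\left(-7\right)^{2} - 12\right)} = \frac{1}{796 - 2 \left(49 - 12\right)} = \frac{1}{796 - 74} = \frac{1}{722}$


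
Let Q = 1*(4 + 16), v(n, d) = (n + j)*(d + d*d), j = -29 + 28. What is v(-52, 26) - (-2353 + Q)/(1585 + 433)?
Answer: -75079375/2018 ≈ -37205.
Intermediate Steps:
j = -1
v(n, d) = (-1 + n)*(d + d²) (v(n, d) = (n - 1)*(d + d*d) = (-1 + n)*(d + d²))
Q = 20 (Q = 1*20 = 20)
v(-52, 26) - (-2353 + Q)/(1585 + 433) = 26*(-1 - 52 - 1*26 + 26*(-52)) - (-2353 + 20)/(1585 + 433) = 26*(-1 - 52 - 26 - 1352) - (-2333)/2018 = 26*(-1431) - (-2333)/2018 = -37206 - 1*(-2333/2018) = -37206 + 2333/2018 = -75079375/2018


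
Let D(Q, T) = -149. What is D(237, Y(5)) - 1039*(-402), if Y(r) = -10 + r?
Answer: 417529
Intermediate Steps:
D(237, Y(5)) - 1039*(-402) = -149 - 1039*(-402) = -149 - 1*(-417678) = -149 + 417678 = 417529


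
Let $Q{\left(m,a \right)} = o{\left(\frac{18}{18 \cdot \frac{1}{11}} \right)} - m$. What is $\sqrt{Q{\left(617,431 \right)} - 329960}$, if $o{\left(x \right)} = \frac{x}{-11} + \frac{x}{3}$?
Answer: $\frac{i \sqrt{2975169}}{3} \approx 574.96 i$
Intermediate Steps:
$o{\left(x \right)} = \frac{8 x}{33}$ ($o{\left(x \right)} = x \left(- \frac{1}{11}\right) + x \frac{1}{3} = - \frac{x}{11} + \frac{x}{3} = \frac{8 x}{33}$)
$Q{\left(m,a \right)} = \frac{8}{3} - m$ ($Q{\left(m,a \right)} = \frac{8 \frac{18}{18 \cdot \frac{1}{11}}}{33} - m = \frac{8 \frac{18}{\frac{18}{11}}}{33} - m = \frac{8 \cdot 18 \cdot \frac{11}{18}}{33} - m = \frac{8}{33} \cdot 11 - m = \frac{8}{3} - m$)
$\sqrt{Q{\left(617,431 \right)} - 329960} = \sqrt{\left(\frac{8}{3} - 617\right) - 329960} = \sqrt{- \frac{1843}{3} - 329960} = \sqrt{- \frac{991723}{3}} = \frac{i \sqrt{2975169}}{3}$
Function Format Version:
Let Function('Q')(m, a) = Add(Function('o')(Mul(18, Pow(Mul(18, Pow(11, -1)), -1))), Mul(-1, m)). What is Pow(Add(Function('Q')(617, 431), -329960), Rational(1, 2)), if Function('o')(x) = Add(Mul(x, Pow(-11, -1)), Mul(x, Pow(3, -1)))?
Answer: Mul(Rational(1, 3), I, Pow(2975169, Rational(1, 2))) ≈ Mul(574.96, I)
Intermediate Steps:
Function('o')(x) = Mul(Rational(8, 33), x) (Function('o')(x) = Add(Mul(x, Rational(-1, 11)), Mul(x, Rational(1, 3))) = Add(Mul(Rational(-1, 11), x), Mul(Rational(1, 3), x)) = Mul(Rational(8, 33), x))
Function('Q')(m, a) = Add(Rational(8, 3), Mul(-1, m)) (Function('Q')(m, a) = Add(Mul(Rational(8, 33), Mul(18, Pow(Mul(18, Pow(11, -1)), -1))), Mul(-1, m)) = Add(Mul(Rational(8, 33), Mul(18, Pow(Mul(18, Rational(1, 11)), -1))), Mul(-1, m)) = Add(Mul(Rational(8, 33), Mul(18, Pow(Rational(18, 11), -1))), Mul(-1, m)) = Add(Mul(Rational(8, 33), Mul(18, Rational(11, 18))), Mul(-1, m)) = Add(Mul(Rational(8, 33), 11), Mul(-1, m)) = Add(Rational(8, 3), Mul(-1, m)))
Pow(Add(Function('Q')(617, 431), -329960), Rational(1, 2)) = Pow(Add(Add(Rational(8, 3), Mul(-1, 617)), -329960), Rational(1, 2)) = Pow(Add(Add(Rational(8, 3), -617), -329960), Rational(1, 2)) = Pow(Add(Rational(-1843, 3), -329960), Rational(1, 2)) = Pow(Rational(-991723, 3), Rational(1, 2)) = Mul(Rational(1, 3), I, Pow(2975169, Rational(1, 2)))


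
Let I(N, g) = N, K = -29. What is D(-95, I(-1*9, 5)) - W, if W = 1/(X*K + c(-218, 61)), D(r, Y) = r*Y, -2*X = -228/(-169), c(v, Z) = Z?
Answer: 11640656/13615 ≈ 854.99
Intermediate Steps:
X = -114/169 (X = -(-114)/(-169) = -(-114)*(-1)/169 = -½*228/169 = -114/169 ≈ -0.67456)
D(r, Y) = Y*r
W = 169/13615 (W = 1/(-114/169*(-29) + 61) = 1/(3306/169 + 61) = 1/(13615/169) = 169/13615 ≈ 0.012413)
D(-95, I(-1*9, 5)) - W = -1*9*(-95) - 1*169/13615 = -9*(-95) - 169/13615 = 855 - 169/13615 = 11640656/13615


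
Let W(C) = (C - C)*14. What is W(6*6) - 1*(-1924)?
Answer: 1924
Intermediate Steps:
W(C) = 0 (W(C) = 0*14 = 0)
W(6*6) - 1*(-1924) = 0 - 1*(-1924) = 0 + 1924 = 1924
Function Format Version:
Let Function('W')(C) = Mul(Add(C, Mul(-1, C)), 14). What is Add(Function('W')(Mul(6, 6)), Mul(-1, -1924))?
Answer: 1924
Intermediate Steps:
Function('W')(C) = 0 (Function('W')(C) = Mul(0, 14) = 0)
Add(Function('W')(Mul(6, 6)), Mul(-1, -1924)) = Add(0, Mul(-1, -1924)) = Add(0, 1924) = 1924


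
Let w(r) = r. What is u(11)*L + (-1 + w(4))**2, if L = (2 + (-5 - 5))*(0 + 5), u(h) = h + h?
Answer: -871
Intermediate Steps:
u(h) = 2*h
L = -40 (L = (2 - 10)*5 = -8*5 = -40)
u(11)*L + (-1 + w(4))**2 = (2*11)*(-40) + (-1 + 4)**2 = 22*(-40) + 3**2 = -880 + 9 = -871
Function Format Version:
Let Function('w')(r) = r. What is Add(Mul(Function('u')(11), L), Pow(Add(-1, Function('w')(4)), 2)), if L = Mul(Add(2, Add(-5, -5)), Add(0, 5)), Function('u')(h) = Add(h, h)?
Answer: -871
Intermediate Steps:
Function('u')(h) = Mul(2, h)
L = -40 (L = Mul(Add(2, -10), 5) = Mul(-8, 5) = -40)
Add(Mul(Function('u')(11), L), Pow(Add(-1, Function('w')(4)), 2)) = Add(Mul(Mul(2, 11), -40), Pow(Add(-1, 4), 2)) = Add(Mul(22, -40), Pow(3, 2)) = Add(-880, 9) = -871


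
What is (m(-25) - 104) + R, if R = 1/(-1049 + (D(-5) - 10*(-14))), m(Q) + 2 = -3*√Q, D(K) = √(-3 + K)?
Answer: (13635 - 96355*I + √2*(-212 - 30*I))/(2*√2 + 909*I) ≈ -106.0 - 15.0*I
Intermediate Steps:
m(Q) = -2 - 3*√Q
R = 1/(-909 + 2*I*√2) (R = 1/(-1049 + (√(-3 - 5) - 10*(-14))) = 1/(-1049 + (√(-8) + 140)) = 1/(-1049 + (2*I*√2 + 140)) = 1/(-1049 + (140 + 2*I*√2)) = 1/(-909 + 2*I*√2) ≈ -0.0011001 - 3.423e-6*I)
(m(-25) - 104) + R = ((-2 - 15*I) - 104) + (-909/826289 - 2*I*√2/826289) = (-106 - 15*I) + (-909/826289 - 2*I*√2/826289) = -87587543/826289 - 15*I - 2*I*√2/826289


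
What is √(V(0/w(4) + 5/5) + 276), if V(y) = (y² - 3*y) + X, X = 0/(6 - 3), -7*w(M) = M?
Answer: √274 ≈ 16.553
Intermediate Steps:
w(M) = -M/7
X = 0 (X = 0/3 = 0*(⅓) = 0)
V(y) = y² - 3*y (V(y) = (y² - 3*y) + 0 = y² - 3*y)
√(V(0/w(4) + 5/5) + 276) = √((0/((-⅐*4)) + 5/5)*(-3 + (0/((-⅐*4)) + 5/5)) + 276) = √((0/(-4/7) + 5*(⅕))*(-3 + (0/(-4/7) + 5*(⅕))) + 276) = √((0*(-7/4) + 1)*(-3 + (0*(-7/4) + 1)) + 276) = √((0 + 1)*(-3 + (0 + 1)) + 276) = √(1*(-3 + 1) + 276) = √(1*(-2) + 276) = √(-2 + 276) = √274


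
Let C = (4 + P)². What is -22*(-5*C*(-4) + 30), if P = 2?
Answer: -16500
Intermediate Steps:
C = 36 (C = (4 + 2)² = 6² = 36)
-22*(-5*C*(-4) + 30) = -22*(-5*36*(-4) + 30) = -22*(-180*(-4) + 30) = -22*(720 + 30) = -22*750 = -16500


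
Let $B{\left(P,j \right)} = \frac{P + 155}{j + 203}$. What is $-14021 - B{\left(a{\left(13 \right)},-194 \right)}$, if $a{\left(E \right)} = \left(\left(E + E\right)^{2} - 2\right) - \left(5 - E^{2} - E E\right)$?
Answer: $- \frac{127351}{9} \approx -14150.0$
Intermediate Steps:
$a{\left(E \right)} = -7 + 6 E^{2}$ ($a{\left(E \right)} = \left(\left(2 E\right)^{2} - 2\right) + \left(\left(E^{2} + E^{2}\right) - 5\right) = \left(4 E^{2} - 2\right) + \left(2 E^{2} - 5\right) = \left(-2 + 4 E^{2}\right) + \left(-5 + 2 E^{2}\right) = -7 + 6 E^{2}$)
$B{\left(P,j \right)} = \frac{155 + P}{203 + j}$
$-14021 - B{\left(a{\left(13 \right)},-194 \right)} = -14021 - \frac{155 - \left(7 - 6 \cdot 13^{2}\right)}{203 - 194} = -14021 - \frac{155 + \left(-7 + 6 \cdot 169\right)}{9} = -14021 - \frac{155 + \left(-7 + 1014\right)}{9} = -14021 - \frac{155 + 1007}{9} = -14021 - \frac{1}{9} \cdot 1162 = -14021 - \frac{1162}{9} = - \frac{127351}{9}$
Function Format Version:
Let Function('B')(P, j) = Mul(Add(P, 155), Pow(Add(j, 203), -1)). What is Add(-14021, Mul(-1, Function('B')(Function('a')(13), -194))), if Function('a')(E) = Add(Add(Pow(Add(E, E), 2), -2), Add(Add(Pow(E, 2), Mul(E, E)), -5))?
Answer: Rational(-127351, 9) ≈ -14150.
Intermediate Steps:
Function('a')(E) = Add(-7, Mul(6, Pow(E, 2))) (Function('a')(E) = Add(Add(Pow(Mul(2, E), 2), -2), Add(Add(Pow(E, 2), Pow(E, 2)), -5)) = Add(Add(Mul(4, Pow(E, 2)), -2), Add(Mul(2, Pow(E, 2)), -5)) = Add(Add(-2, Mul(4, Pow(E, 2))), Add(-5, Mul(2, Pow(E, 2)))) = Add(-7, Mul(6, Pow(E, 2))))
Function('B')(P, j) = Mul(Pow(Add(203, j), -1), Add(155, P)) (Function('B')(P, j) = Mul(Add(155, P), Pow(Add(203, j), -1)) = Mul(Pow(Add(203, j), -1), Add(155, P)))
Add(-14021, Mul(-1, Function('B')(Function('a')(13), -194))) = Add(-14021, Mul(-1, Mul(Pow(Add(203, -194), -1), Add(155, Add(-7, Mul(6, Pow(13, 2))))))) = Add(-14021, Mul(-1, Mul(Pow(9, -1), Add(155, Add(-7, Mul(6, 169)))))) = Add(-14021, Mul(-1, Mul(Rational(1, 9), Add(155, Add(-7, 1014))))) = Add(-14021, Mul(-1, Mul(Rational(1, 9), Add(155, 1007)))) = Add(-14021, Mul(-1, Mul(Rational(1, 9), 1162))) = Add(-14021, Mul(-1, Rational(1162, 9))) = Add(-14021, Rational(-1162, 9)) = Rational(-127351, 9)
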